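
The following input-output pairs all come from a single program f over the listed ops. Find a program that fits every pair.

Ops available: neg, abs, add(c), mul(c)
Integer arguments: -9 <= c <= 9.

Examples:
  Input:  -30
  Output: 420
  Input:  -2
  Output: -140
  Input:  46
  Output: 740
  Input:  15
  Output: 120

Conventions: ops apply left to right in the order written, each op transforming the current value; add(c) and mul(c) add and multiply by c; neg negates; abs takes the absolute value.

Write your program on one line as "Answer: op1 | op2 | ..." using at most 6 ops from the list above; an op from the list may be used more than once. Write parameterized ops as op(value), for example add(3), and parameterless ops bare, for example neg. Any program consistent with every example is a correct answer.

abs | add(-9) | mul(-4) | neg | mul(5)

Check, running the answer program on each example:
  -30 -> 30 -> 21 -> -84 -> 84 -> 420
  -2 -> 2 -> -7 -> 28 -> -28 -> -140
  46 -> 46 -> 37 -> -148 -> 148 -> 740
  15 -> 15 -> 6 -> -24 -> 24 -> 120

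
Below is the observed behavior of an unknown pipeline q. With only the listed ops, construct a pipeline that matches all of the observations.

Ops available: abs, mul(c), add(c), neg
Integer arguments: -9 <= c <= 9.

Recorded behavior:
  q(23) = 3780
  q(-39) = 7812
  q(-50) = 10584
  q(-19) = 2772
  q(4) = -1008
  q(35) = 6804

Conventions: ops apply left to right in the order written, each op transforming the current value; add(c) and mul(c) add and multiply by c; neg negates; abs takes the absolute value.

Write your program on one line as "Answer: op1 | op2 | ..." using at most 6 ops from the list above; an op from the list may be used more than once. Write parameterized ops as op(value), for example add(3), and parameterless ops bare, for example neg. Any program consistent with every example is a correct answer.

abs | add(-8) | mul(-7) | mul(-6) | mul(-6) | neg

Check, running the answer program on each example:
  23 -> 23 -> 15 -> -105 -> 630 -> -3780 -> 3780
  -39 -> 39 -> 31 -> -217 -> 1302 -> -7812 -> 7812
  -50 -> 50 -> 42 -> -294 -> 1764 -> -10584 -> 10584
  -19 -> 19 -> 11 -> -77 -> 462 -> -2772 -> 2772
  4 -> 4 -> -4 -> 28 -> -168 -> 1008 -> -1008
  35 -> 35 -> 27 -> -189 -> 1134 -> -6804 -> 6804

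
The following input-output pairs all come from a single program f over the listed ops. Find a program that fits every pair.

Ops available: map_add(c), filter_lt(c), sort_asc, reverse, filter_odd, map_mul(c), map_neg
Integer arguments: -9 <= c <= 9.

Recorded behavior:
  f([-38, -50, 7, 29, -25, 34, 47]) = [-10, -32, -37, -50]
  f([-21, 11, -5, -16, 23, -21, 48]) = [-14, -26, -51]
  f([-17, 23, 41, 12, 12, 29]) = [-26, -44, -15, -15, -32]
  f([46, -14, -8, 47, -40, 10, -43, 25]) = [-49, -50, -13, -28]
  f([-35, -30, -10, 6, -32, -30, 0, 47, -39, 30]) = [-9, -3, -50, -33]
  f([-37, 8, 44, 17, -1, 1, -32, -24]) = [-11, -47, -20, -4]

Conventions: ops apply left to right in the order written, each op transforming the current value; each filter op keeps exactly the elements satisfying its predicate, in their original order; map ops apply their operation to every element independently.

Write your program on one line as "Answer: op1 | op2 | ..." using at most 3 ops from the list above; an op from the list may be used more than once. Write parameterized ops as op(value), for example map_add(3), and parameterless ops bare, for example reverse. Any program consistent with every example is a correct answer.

map_neg | filter_lt(1) | map_add(-3)

Check, running the answer program on each example:
  [-38, -50, 7, 29, -25, 34, 47] -> [38, 50, -7, -29, 25, -34, -47] -> [-7, -29, -34, -47] -> [-10, -32, -37, -50]
  [-21, 11, -5, -16, 23, -21, 48] -> [21, -11, 5, 16, -23, 21, -48] -> [-11, -23, -48] -> [-14, -26, -51]
  [-17, 23, 41, 12, 12, 29] -> [17, -23, -41, -12, -12, -29] -> [-23, -41, -12, -12, -29] -> [-26, -44, -15, -15, -32]
  [46, -14, -8, 47, -40, 10, -43, 25] -> [-46, 14, 8, -47, 40, -10, 43, -25] -> [-46, -47, -10, -25] -> [-49, -50, -13, -28]
  [-35, -30, -10, 6, -32, -30, 0, 47, -39, 30] -> [35, 30, 10, -6, 32, 30, 0, -47, 39, -30] -> [-6, 0, -47, -30] -> [-9, -3, -50, -33]
  [-37, 8, 44, 17, -1, 1, -32, -24] -> [37, -8, -44, -17, 1, -1, 32, 24] -> [-8, -44, -17, -1] -> [-11, -47, -20, -4]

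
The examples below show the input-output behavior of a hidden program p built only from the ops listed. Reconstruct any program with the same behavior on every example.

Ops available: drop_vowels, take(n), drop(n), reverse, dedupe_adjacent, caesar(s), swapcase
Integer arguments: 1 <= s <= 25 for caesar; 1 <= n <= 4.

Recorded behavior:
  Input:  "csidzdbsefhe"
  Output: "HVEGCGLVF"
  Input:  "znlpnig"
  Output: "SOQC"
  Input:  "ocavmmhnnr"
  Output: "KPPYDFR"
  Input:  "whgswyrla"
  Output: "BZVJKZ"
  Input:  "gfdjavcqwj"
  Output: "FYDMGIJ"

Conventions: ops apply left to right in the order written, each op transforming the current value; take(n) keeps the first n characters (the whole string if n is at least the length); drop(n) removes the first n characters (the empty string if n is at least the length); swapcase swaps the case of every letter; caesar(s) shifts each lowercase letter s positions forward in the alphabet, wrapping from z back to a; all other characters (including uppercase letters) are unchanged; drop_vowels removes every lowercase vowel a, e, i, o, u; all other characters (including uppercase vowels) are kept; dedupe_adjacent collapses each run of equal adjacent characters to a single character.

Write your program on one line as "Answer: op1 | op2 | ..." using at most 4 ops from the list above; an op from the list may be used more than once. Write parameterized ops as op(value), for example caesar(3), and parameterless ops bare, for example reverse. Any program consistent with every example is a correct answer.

caesar(3) | reverse | drop(3) | swapcase

Check, running the answer program on each example:
  "csidzdbsefhe" -> "fvlgcgevhikh" -> "hkihvegcglvf" -> "hvegcglvf" -> "HVEGCGLVF"
  "znlpnig" -> "cqosqlj" -> "jlqsoqc" -> "soqc" -> "SOQC"
  "ocavmmhnnr" -> "rfdyppkqqu" -> "uqqkppydfr" -> "kppydfr" -> "KPPYDFR"
  "whgswyrla" -> "zkjvzbuod" -> "doubzvjkz" -> "bzvjkz" -> "BZVJKZ"
  "gfdjavcqwj" -> "jigmdyftzm" -> "mztfydmgij" -> "fydmgij" -> "FYDMGIJ"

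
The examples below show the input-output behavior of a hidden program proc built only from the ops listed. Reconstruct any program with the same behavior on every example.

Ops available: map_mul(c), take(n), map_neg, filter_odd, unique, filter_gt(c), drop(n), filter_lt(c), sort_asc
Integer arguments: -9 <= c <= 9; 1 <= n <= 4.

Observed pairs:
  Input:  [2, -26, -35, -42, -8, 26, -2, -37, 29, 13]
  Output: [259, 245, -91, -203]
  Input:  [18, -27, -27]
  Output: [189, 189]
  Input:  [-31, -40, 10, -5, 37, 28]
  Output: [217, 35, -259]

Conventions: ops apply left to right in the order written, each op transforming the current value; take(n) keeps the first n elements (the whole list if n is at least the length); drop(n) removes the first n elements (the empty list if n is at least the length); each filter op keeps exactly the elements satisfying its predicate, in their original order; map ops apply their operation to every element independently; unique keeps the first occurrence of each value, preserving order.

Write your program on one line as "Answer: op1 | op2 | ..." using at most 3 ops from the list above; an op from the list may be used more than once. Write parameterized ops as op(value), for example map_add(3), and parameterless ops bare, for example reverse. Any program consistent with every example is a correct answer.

sort_asc | map_mul(-7) | filter_odd

Check, running the answer program on each example:
  [2, -26, -35, -42, -8, 26, -2, -37, 29, 13] -> [-42, -37, -35, -26, -8, -2, 2, 13, 26, 29] -> [294, 259, 245, 182, 56, 14, -14, -91, -182, -203] -> [259, 245, -91, -203]
  [18, -27, -27] -> [-27, -27, 18] -> [189, 189, -126] -> [189, 189]
  [-31, -40, 10, -5, 37, 28] -> [-40, -31, -5, 10, 28, 37] -> [280, 217, 35, -70, -196, -259] -> [217, 35, -259]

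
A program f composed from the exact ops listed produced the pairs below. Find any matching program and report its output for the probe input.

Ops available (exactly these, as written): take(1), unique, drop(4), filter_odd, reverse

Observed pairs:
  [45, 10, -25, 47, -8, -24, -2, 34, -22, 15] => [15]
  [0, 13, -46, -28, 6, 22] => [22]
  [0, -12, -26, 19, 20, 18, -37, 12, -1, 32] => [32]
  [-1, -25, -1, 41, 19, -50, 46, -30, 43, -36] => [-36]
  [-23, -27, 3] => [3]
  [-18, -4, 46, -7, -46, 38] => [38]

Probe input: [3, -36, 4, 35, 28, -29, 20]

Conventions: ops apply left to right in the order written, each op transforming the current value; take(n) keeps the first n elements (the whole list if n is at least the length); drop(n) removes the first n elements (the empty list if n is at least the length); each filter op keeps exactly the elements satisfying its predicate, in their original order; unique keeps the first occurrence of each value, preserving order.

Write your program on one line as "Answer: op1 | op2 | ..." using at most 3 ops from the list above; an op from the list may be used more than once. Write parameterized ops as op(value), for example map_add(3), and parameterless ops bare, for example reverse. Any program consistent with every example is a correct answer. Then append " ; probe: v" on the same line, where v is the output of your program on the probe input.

unique | reverse | take(1) ; probe: [20]

Check, running the answer program on each example:
  [45, 10, -25, 47, -8, -24, -2, 34, -22, 15] -> [45, 10, -25, 47, -8, -24, -2, 34, -22, 15] -> [15, -22, 34, -2, -24, -8, 47, -25, 10, 45] -> [15]
  [0, 13, -46, -28, 6, 22] -> [0, 13, -46, -28, 6, 22] -> [22, 6, -28, -46, 13, 0] -> [22]
  [0, -12, -26, 19, 20, 18, -37, 12, -1, 32] -> [0, -12, -26, 19, 20, 18, -37, 12, -1, 32] -> [32, -1, 12, -37, 18, 20, 19, -26, -12, 0] -> [32]
  [-1, -25, -1, 41, 19, -50, 46, -30, 43, -36] -> [-1, -25, 41, 19, -50, 46, -30, 43, -36] -> [-36, 43, -30, 46, -50, 19, 41, -25, -1] -> [-36]
  [-23, -27, 3] -> [-23, -27, 3] -> [3, -27, -23] -> [3]
  [-18, -4, 46, -7, -46, 38] -> [-18, -4, 46, -7, -46, 38] -> [38, -46, -7, 46, -4, -18] -> [38]
  probe: [3, -36, 4, 35, 28, -29, 20] -> [3, -36, 4, 35, 28, -29, 20] -> [20, -29, 28, 35, 4, -36, 3] -> [20]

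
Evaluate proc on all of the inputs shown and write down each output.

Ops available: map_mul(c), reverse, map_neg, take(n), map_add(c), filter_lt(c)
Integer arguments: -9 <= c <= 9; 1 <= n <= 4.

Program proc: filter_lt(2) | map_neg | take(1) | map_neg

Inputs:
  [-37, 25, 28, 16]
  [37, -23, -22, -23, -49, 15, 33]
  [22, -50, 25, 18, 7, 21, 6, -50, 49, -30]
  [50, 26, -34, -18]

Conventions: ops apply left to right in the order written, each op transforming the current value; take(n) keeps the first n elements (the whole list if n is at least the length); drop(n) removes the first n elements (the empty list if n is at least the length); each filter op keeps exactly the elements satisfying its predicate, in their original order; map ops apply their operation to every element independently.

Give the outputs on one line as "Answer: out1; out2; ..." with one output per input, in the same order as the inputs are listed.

Execution, op by op:
  [-37, 25, 28, 16] -> [-37] -> [37] -> [37] -> [-37]
  [37, -23, -22, -23, -49, 15, 33] -> [-23, -22, -23, -49] -> [23, 22, 23, 49] -> [23] -> [-23]
  [22, -50, 25, 18, 7, 21, 6, -50, 49, -30] -> [-50, -50, -30] -> [50, 50, 30] -> [50] -> [-50]
  [50, 26, -34, -18] -> [-34, -18] -> [34, 18] -> [34] -> [-34]

[-37]; [-23]; [-50]; [-34]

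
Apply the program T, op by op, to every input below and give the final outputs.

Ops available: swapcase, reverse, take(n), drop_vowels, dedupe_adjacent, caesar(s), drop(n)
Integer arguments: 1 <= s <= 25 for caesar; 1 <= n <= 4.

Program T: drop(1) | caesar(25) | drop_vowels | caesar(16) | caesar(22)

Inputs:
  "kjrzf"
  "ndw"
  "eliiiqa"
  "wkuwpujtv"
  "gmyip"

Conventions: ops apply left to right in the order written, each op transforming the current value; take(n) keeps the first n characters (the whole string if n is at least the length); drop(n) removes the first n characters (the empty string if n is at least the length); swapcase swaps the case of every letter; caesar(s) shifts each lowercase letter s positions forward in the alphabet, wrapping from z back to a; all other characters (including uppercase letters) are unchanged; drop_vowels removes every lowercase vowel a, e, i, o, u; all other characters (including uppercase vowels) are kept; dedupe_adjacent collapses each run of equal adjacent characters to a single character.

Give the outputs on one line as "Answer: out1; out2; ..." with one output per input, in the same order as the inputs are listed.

Execution, op by op:
  "kjrzf" -> "jrzf" -> "iqye" -> "qy" -> "go" -> "ck"
  "ndw" -> "dw" -> "cv" -> "cv" -> "sl" -> "oh"
  "eliiiqa" -> "liiiqa" -> "khhhpz" -> "khhhpz" -> "axxxfp" -> "wtttbl"
  "wkuwpujtv" -> "kuwpujtv" -> "jtvotisu" -> "jtvts" -> "zjlji" -> "vfhfe"
  "gmyip" -> "myip" -> "lxho" -> "lxh" -> "bnx" -> "xjt"

"ck"; "oh"; "wtttbl"; "vfhfe"; "xjt"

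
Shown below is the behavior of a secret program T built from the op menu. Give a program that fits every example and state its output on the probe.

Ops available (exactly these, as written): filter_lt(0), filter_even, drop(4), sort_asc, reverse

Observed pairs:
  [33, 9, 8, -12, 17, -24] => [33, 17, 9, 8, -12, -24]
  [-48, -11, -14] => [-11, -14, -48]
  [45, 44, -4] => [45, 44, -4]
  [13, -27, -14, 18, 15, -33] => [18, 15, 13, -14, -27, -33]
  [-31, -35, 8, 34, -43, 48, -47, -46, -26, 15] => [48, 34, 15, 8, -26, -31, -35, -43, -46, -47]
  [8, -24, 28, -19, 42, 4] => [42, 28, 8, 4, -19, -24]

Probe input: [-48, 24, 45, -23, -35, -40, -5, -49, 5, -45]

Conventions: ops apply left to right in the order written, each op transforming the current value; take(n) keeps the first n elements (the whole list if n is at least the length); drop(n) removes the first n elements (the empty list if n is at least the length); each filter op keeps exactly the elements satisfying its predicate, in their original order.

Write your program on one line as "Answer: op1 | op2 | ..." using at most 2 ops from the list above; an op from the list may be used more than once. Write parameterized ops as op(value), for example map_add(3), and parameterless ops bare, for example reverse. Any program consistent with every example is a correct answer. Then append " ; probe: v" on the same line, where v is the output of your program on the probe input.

sort_asc | reverse ; probe: [45, 24, 5, -5, -23, -35, -40, -45, -48, -49]

Check, running the answer program on each example:
  [33, 9, 8, -12, 17, -24] -> [-24, -12, 8, 9, 17, 33] -> [33, 17, 9, 8, -12, -24]
  [-48, -11, -14] -> [-48, -14, -11] -> [-11, -14, -48]
  [45, 44, -4] -> [-4, 44, 45] -> [45, 44, -4]
  [13, -27, -14, 18, 15, -33] -> [-33, -27, -14, 13, 15, 18] -> [18, 15, 13, -14, -27, -33]
  [-31, -35, 8, 34, -43, 48, -47, -46, -26, 15] -> [-47, -46, -43, -35, -31, -26, 8, 15, 34, 48] -> [48, 34, 15, 8, -26, -31, -35, -43, -46, -47]
  [8, -24, 28, -19, 42, 4] -> [-24, -19, 4, 8, 28, 42] -> [42, 28, 8, 4, -19, -24]
  probe: [-48, 24, 45, -23, -35, -40, -5, -49, 5, -45] -> [-49, -48, -45, -40, -35, -23, -5, 5, 24, 45] -> [45, 24, 5, -5, -23, -35, -40, -45, -48, -49]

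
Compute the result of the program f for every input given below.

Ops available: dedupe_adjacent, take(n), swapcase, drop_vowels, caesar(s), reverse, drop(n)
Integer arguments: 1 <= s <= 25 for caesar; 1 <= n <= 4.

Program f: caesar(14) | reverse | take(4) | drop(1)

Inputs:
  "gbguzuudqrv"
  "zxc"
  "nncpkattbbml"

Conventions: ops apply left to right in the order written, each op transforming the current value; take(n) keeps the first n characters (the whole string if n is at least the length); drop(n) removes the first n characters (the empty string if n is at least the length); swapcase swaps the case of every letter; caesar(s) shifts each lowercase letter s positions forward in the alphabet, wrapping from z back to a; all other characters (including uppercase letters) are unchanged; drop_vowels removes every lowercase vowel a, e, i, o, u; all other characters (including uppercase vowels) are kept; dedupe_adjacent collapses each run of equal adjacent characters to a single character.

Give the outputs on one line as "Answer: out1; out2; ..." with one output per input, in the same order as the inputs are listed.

Execution, op by op:
  "gbguzuudqrv" -> "upuiniirefj" -> "jferiiniupu" -> "jfer" -> "fer"
  "zxc" -> "nlq" -> "qln" -> "qln" -> "ln"
  "nncpkattbbml" -> "bbqdyohhppaz" -> "zapphhoydqbb" -> "zapp" -> "app"

"fer"; "ln"; "app"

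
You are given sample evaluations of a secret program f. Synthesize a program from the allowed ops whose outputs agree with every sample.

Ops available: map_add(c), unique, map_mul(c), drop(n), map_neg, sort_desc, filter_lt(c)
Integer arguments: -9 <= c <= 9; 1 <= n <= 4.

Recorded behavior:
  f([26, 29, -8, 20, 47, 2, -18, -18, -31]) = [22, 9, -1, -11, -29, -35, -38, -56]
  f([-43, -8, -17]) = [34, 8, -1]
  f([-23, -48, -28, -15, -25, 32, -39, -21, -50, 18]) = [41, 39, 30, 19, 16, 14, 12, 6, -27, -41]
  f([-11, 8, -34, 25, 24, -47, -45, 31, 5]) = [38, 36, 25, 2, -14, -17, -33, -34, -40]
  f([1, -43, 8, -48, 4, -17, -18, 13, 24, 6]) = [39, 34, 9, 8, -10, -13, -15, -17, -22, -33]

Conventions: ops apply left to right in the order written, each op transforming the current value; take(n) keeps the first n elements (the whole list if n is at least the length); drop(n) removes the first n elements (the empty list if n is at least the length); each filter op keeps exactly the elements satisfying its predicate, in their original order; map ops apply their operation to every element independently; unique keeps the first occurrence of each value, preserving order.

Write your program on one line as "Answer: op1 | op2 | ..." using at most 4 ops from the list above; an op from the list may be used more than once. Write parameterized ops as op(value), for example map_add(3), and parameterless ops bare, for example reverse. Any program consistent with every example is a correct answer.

map_neg | unique | map_add(-9) | sort_desc

Check, running the answer program on each example:
  [26, 29, -8, 20, 47, 2, -18, -18, -31] -> [-26, -29, 8, -20, -47, -2, 18, 18, 31] -> [-26, -29, 8, -20, -47, -2, 18, 31] -> [-35, -38, -1, -29, -56, -11, 9, 22] -> [22, 9, -1, -11, -29, -35, -38, -56]
  [-43, -8, -17] -> [43, 8, 17] -> [43, 8, 17] -> [34, -1, 8] -> [34, 8, -1]
  [-23, -48, -28, -15, -25, 32, -39, -21, -50, 18] -> [23, 48, 28, 15, 25, -32, 39, 21, 50, -18] -> [23, 48, 28, 15, 25, -32, 39, 21, 50, -18] -> [14, 39, 19, 6, 16, -41, 30, 12, 41, -27] -> [41, 39, 30, 19, 16, 14, 12, 6, -27, -41]
  [-11, 8, -34, 25, 24, -47, -45, 31, 5] -> [11, -8, 34, -25, -24, 47, 45, -31, -5] -> [11, -8, 34, -25, -24, 47, 45, -31, -5] -> [2, -17, 25, -34, -33, 38, 36, -40, -14] -> [38, 36, 25, 2, -14, -17, -33, -34, -40]
  [1, -43, 8, -48, 4, -17, -18, 13, 24, 6] -> [-1, 43, -8, 48, -4, 17, 18, -13, -24, -6] -> [-1, 43, -8, 48, -4, 17, 18, -13, -24, -6] -> [-10, 34, -17, 39, -13, 8, 9, -22, -33, -15] -> [39, 34, 9, 8, -10, -13, -15, -17, -22, -33]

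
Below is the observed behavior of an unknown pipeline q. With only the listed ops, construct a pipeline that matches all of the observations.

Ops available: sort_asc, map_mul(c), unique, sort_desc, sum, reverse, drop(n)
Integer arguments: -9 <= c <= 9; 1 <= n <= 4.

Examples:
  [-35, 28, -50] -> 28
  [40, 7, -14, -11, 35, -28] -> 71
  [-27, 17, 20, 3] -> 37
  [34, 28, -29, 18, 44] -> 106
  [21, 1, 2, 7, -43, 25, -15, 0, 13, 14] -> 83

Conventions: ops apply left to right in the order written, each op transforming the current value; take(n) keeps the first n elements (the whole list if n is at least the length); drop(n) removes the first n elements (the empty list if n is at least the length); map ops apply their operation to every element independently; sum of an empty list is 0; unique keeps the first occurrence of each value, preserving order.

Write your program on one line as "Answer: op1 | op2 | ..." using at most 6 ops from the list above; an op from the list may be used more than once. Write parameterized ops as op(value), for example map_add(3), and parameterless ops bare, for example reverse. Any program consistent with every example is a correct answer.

sort_asc | drop(1) | drop(1) | reverse | sum

Check, running the answer program on each example:
  [-35, 28, -50] -> [-50, -35, 28] -> [-35, 28] -> [28] -> [28] -> 28
  [40, 7, -14, -11, 35, -28] -> [-28, -14, -11, 7, 35, 40] -> [-14, -11, 7, 35, 40] -> [-11, 7, 35, 40] -> [40, 35, 7, -11] -> 71
  [-27, 17, 20, 3] -> [-27, 3, 17, 20] -> [3, 17, 20] -> [17, 20] -> [20, 17] -> 37
  [34, 28, -29, 18, 44] -> [-29, 18, 28, 34, 44] -> [18, 28, 34, 44] -> [28, 34, 44] -> [44, 34, 28] -> 106
  [21, 1, 2, 7, -43, 25, -15, 0, 13, 14] -> [-43, -15, 0, 1, 2, 7, 13, 14, 21, 25] -> [-15, 0, 1, 2, 7, 13, 14, 21, 25] -> [0, 1, 2, 7, 13, 14, 21, 25] -> [25, 21, 14, 13, 7, 2, 1, 0] -> 83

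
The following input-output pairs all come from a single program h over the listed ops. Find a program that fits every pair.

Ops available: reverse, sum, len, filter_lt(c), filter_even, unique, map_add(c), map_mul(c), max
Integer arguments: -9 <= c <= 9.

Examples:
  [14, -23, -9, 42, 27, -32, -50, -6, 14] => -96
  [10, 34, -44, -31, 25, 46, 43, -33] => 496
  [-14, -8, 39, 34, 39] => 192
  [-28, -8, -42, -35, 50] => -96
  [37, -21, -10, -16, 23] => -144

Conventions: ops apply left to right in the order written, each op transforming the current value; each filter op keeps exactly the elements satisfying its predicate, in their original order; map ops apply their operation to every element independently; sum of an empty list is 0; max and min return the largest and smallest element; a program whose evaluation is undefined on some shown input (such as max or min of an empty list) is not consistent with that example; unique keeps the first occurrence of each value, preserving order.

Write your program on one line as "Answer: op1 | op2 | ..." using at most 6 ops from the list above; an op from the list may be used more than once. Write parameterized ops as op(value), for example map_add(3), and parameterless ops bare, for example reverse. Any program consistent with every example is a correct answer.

map_add(4) | filter_even | unique | map_mul(8) | reverse | sum

Check, running the answer program on each example:
  [14, -23, -9, 42, 27, -32, -50, -6, 14] -> [18, -19, -5, 46, 31, -28, -46, -2, 18] -> [18, 46, -28, -46, -2, 18] -> [18, 46, -28, -46, -2] -> [144, 368, -224, -368, -16] -> [-16, -368, -224, 368, 144] -> -96
  [10, 34, -44, -31, 25, 46, 43, -33] -> [14, 38, -40, -27, 29, 50, 47, -29] -> [14, 38, -40, 50] -> [14, 38, -40, 50] -> [112, 304, -320, 400] -> [400, -320, 304, 112] -> 496
  [-14, -8, 39, 34, 39] -> [-10, -4, 43, 38, 43] -> [-10, -4, 38] -> [-10, -4, 38] -> [-80, -32, 304] -> [304, -32, -80] -> 192
  [-28, -8, -42, -35, 50] -> [-24, -4, -38, -31, 54] -> [-24, -4, -38, 54] -> [-24, -4, -38, 54] -> [-192, -32, -304, 432] -> [432, -304, -32, -192] -> -96
  [37, -21, -10, -16, 23] -> [41, -17, -6, -12, 27] -> [-6, -12] -> [-6, -12] -> [-48, -96] -> [-96, -48] -> -144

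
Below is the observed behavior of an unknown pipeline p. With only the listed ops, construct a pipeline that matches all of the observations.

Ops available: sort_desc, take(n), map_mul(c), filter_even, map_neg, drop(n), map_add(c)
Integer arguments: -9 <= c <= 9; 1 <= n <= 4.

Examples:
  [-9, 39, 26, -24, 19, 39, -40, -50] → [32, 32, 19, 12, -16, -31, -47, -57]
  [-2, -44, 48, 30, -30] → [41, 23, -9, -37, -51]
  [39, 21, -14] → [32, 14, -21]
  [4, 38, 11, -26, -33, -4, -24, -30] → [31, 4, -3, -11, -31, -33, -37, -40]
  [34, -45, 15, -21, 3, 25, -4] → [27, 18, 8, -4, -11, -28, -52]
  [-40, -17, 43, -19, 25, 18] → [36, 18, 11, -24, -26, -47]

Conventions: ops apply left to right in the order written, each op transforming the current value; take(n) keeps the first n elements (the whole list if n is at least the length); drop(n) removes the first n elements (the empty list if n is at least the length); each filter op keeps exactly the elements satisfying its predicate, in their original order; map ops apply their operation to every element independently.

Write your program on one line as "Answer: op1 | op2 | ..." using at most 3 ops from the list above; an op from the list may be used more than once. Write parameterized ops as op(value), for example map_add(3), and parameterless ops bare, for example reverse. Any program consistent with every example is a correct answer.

map_add(1) | sort_desc | map_add(-8)

Check, running the answer program on each example:
  [-9, 39, 26, -24, 19, 39, -40, -50] -> [-8, 40, 27, -23, 20, 40, -39, -49] -> [40, 40, 27, 20, -8, -23, -39, -49] -> [32, 32, 19, 12, -16, -31, -47, -57]
  [-2, -44, 48, 30, -30] -> [-1, -43, 49, 31, -29] -> [49, 31, -1, -29, -43] -> [41, 23, -9, -37, -51]
  [39, 21, -14] -> [40, 22, -13] -> [40, 22, -13] -> [32, 14, -21]
  [4, 38, 11, -26, -33, -4, -24, -30] -> [5, 39, 12, -25, -32, -3, -23, -29] -> [39, 12, 5, -3, -23, -25, -29, -32] -> [31, 4, -3, -11, -31, -33, -37, -40]
  [34, -45, 15, -21, 3, 25, -4] -> [35, -44, 16, -20, 4, 26, -3] -> [35, 26, 16, 4, -3, -20, -44] -> [27, 18, 8, -4, -11, -28, -52]
  [-40, -17, 43, -19, 25, 18] -> [-39, -16, 44, -18, 26, 19] -> [44, 26, 19, -16, -18, -39] -> [36, 18, 11, -24, -26, -47]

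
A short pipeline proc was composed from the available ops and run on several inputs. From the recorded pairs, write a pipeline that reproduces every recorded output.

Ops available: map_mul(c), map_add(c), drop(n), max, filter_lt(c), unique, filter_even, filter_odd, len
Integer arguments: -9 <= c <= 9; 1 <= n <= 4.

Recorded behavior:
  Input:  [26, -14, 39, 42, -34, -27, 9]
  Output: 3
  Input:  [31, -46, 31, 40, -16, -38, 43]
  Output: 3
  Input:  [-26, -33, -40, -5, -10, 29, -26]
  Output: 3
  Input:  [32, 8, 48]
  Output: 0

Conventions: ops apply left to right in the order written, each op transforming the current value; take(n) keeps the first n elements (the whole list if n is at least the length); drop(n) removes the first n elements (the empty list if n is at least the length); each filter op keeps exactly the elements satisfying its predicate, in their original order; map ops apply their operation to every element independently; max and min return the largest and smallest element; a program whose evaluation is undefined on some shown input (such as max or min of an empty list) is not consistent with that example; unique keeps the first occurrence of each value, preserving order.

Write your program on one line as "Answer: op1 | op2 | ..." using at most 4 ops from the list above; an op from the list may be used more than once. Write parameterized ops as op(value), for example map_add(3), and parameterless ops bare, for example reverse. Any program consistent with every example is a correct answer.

filter_odd | map_add(8) | map_add(7) | len

Check, running the answer program on each example:
  [26, -14, 39, 42, -34, -27, 9] -> [39, -27, 9] -> [47, -19, 17] -> [54, -12, 24] -> 3
  [31, -46, 31, 40, -16, -38, 43] -> [31, 31, 43] -> [39, 39, 51] -> [46, 46, 58] -> 3
  [-26, -33, -40, -5, -10, 29, -26] -> [-33, -5, 29] -> [-25, 3, 37] -> [-18, 10, 44] -> 3
  [32, 8, 48] -> [] -> [] -> [] -> 0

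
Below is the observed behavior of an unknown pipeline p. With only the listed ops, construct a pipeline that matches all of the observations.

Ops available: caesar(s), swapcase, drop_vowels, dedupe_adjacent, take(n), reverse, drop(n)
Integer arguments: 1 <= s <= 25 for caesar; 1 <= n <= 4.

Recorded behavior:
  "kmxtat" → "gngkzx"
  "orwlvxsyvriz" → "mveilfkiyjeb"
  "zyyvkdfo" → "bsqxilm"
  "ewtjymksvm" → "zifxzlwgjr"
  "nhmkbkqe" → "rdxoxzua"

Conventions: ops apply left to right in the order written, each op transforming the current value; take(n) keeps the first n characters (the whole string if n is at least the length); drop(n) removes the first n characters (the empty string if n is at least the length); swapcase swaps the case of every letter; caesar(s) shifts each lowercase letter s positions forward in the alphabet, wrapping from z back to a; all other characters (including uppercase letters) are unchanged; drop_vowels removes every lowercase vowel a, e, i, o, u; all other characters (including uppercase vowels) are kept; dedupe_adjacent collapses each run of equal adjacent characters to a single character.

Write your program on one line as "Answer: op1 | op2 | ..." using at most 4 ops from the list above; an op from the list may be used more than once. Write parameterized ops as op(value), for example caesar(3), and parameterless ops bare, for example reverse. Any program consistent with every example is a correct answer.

dedupe_adjacent | reverse | caesar(13)

Check, running the answer program on each example:
  "kmxtat" -> "kmxtat" -> "tatxmk" -> "gngkzx"
  "orwlvxsyvriz" -> "orwlvxsyvriz" -> "zirvysxvlwro" -> "mveilfkiyjeb"
  "zyyvkdfo" -> "zyvkdfo" -> "ofdkvyz" -> "bsqxilm"
  "ewtjymksvm" -> "ewtjymksvm" -> "mvskmyjtwe" -> "zifxzlwgjr"
  "nhmkbkqe" -> "nhmkbkqe" -> "eqkbkmhn" -> "rdxoxzua"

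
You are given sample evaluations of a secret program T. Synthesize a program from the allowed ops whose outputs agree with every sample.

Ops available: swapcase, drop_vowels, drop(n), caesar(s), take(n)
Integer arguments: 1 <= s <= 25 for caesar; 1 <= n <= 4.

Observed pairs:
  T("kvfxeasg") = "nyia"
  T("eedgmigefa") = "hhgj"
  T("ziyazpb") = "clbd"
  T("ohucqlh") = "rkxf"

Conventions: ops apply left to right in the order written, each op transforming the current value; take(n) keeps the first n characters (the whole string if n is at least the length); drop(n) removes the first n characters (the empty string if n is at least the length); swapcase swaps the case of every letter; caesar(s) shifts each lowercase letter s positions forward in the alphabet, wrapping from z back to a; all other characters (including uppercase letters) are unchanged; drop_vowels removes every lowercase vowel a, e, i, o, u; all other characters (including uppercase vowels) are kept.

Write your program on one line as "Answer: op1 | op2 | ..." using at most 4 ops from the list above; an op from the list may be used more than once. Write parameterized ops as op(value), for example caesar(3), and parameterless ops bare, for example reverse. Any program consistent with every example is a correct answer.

caesar(14) | caesar(15) | take(4)

Check, running the answer program on each example:
  "kvfxeasg" -> "yjtlsogu" -> "nyiahdvj" -> "nyia"
  "eedgmigefa" -> "ssruawusto" -> "hhgjpljhid" -> "hhgj"
  "ziyazpb" -> "nwmondp" -> "clbdcse" -> "clbd"
  "ohucqlh" -> "cviqezv" -> "rkxftok" -> "rkxf"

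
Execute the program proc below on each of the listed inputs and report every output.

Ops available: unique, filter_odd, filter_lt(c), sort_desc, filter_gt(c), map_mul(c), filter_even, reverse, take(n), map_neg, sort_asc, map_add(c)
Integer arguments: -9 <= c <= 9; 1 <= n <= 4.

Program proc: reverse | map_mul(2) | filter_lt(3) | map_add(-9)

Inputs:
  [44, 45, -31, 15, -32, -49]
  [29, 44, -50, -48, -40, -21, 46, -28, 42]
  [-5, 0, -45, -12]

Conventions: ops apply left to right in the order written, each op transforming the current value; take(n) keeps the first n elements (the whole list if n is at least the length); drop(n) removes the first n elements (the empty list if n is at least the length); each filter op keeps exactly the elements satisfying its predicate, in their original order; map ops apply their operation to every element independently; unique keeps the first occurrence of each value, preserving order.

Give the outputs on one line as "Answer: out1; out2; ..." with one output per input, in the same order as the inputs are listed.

Execution, op by op:
  [44, 45, -31, 15, -32, -49] -> [-49, -32, 15, -31, 45, 44] -> [-98, -64, 30, -62, 90, 88] -> [-98, -64, -62] -> [-107, -73, -71]
  [29, 44, -50, -48, -40, -21, 46, -28, 42] -> [42, -28, 46, -21, -40, -48, -50, 44, 29] -> [84, -56, 92, -42, -80, -96, -100, 88, 58] -> [-56, -42, -80, -96, -100] -> [-65, -51, -89, -105, -109]
  [-5, 0, -45, -12] -> [-12, -45, 0, -5] -> [-24, -90, 0, -10] -> [-24, -90, 0, -10] -> [-33, -99, -9, -19]

[-107, -73, -71]; [-65, -51, -89, -105, -109]; [-33, -99, -9, -19]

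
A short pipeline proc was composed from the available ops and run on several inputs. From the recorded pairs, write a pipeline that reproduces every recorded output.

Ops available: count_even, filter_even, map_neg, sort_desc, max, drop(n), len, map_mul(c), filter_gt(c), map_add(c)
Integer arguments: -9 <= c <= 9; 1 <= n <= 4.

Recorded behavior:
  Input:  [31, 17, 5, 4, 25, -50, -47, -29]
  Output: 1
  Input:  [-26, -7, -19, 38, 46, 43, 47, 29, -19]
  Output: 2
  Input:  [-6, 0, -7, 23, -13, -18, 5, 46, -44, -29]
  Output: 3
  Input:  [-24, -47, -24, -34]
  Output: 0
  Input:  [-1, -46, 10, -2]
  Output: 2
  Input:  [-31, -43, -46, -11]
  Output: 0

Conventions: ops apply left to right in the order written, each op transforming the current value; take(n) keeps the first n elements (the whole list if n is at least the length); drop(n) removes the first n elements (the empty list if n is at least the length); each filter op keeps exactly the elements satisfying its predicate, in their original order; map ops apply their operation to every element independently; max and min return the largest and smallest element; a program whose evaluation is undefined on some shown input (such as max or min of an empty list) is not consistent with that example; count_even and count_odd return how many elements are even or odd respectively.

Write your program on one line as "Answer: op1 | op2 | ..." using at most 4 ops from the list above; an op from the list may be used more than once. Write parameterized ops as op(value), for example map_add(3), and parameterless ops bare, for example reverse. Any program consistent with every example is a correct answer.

filter_gt(-8) | filter_even | map_mul(-5) | count_even

Check, running the answer program on each example:
  [31, 17, 5, 4, 25, -50, -47, -29] -> [31, 17, 5, 4, 25] -> [4] -> [-20] -> 1
  [-26, -7, -19, 38, 46, 43, 47, 29, -19] -> [-7, 38, 46, 43, 47, 29] -> [38, 46] -> [-190, -230] -> 2
  [-6, 0, -7, 23, -13, -18, 5, 46, -44, -29] -> [-6, 0, -7, 23, 5, 46] -> [-6, 0, 46] -> [30, 0, -230] -> 3
  [-24, -47, -24, -34] -> [] -> [] -> [] -> 0
  [-1, -46, 10, -2] -> [-1, 10, -2] -> [10, -2] -> [-50, 10] -> 2
  [-31, -43, -46, -11] -> [] -> [] -> [] -> 0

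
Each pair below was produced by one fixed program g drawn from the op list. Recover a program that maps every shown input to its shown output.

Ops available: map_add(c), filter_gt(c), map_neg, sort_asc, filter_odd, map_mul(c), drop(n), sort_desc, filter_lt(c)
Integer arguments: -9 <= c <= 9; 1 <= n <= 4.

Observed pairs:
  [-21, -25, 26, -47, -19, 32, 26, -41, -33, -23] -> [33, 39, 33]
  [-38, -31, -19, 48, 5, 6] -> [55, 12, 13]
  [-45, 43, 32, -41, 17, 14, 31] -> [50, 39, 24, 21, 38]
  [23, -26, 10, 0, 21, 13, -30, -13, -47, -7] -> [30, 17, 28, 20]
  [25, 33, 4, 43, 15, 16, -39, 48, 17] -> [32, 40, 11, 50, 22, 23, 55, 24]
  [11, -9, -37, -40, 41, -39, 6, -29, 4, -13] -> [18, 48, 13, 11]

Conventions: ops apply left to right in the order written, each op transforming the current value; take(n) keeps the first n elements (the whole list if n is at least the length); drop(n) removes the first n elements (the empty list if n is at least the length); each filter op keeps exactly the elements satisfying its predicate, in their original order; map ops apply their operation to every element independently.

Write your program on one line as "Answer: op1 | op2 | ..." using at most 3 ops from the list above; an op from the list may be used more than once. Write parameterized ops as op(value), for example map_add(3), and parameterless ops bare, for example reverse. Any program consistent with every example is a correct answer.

filter_gt(0) | map_add(7)

Check, running the answer program on each example:
  [-21, -25, 26, -47, -19, 32, 26, -41, -33, -23] -> [26, 32, 26] -> [33, 39, 33]
  [-38, -31, -19, 48, 5, 6] -> [48, 5, 6] -> [55, 12, 13]
  [-45, 43, 32, -41, 17, 14, 31] -> [43, 32, 17, 14, 31] -> [50, 39, 24, 21, 38]
  [23, -26, 10, 0, 21, 13, -30, -13, -47, -7] -> [23, 10, 21, 13] -> [30, 17, 28, 20]
  [25, 33, 4, 43, 15, 16, -39, 48, 17] -> [25, 33, 4, 43, 15, 16, 48, 17] -> [32, 40, 11, 50, 22, 23, 55, 24]
  [11, -9, -37, -40, 41, -39, 6, -29, 4, -13] -> [11, 41, 6, 4] -> [18, 48, 13, 11]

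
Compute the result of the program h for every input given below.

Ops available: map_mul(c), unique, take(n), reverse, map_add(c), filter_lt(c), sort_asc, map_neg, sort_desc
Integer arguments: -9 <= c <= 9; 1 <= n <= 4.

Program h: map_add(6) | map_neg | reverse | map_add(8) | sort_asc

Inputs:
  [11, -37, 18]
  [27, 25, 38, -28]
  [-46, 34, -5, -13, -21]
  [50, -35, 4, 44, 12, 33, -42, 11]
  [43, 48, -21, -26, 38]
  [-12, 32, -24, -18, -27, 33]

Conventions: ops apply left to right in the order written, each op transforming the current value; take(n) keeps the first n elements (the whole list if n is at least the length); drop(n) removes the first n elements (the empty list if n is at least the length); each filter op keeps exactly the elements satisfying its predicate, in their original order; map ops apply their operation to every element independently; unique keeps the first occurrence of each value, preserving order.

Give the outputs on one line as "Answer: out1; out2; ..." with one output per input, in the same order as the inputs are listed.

Execution, op by op:
  [11, -37, 18] -> [17, -31, 24] -> [-17, 31, -24] -> [-24, 31, -17] -> [-16, 39, -9] -> [-16, -9, 39]
  [27, 25, 38, -28] -> [33, 31, 44, -22] -> [-33, -31, -44, 22] -> [22, -44, -31, -33] -> [30, -36, -23, -25] -> [-36, -25, -23, 30]
  [-46, 34, -5, -13, -21] -> [-40, 40, 1, -7, -15] -> [40, -40, -1, 7, 15] -> [15, 7, -1, -40, 40] -> [23, 15, 7, -32, 48] -> [-32, 7, 15, 23, 48]
  [50, -35, 4, 44, 12, 33, -42, 11] -> [56, -29, 10, 50, 18, 39, -36, 17] -> [-56, 29, -10, -50, -18, -39, 36, -17] -> [-17, 36, -39, -18, -50, -10, 29, -56] -> [-9, 44, -31, -10, -42, -2, 37, -48] -> [-48, -42, -31, -10, -9, -2, 37, 44]
  [43, 48, -21, -26, 38] -> [49, 54, -15, -20, 44] -> [-49, -54, 15, 20, -44] -> [-44, 20, 15, -54, -49] -> [-36, 28, 23, -46, -41] -> [-46, -41, -36, 23, 28]
  [-12, 32, -24, -18, -27, 33] -> [-6, 38, -18, -12, -21, 39] -> [6, -38, 18, 12, 21, -39] -> [-39, 21, 12, 18, -38, 6] -> [-31, 29, 20, 26, -30, 14] -> [-31, -30, 14, 20, 26, 29]

[-16, -9, 39]; [-36, -25, -23, 30]; [-32, 7, 15, 23, 48]; [-48, -42, -31, -10, -9, -2, 37, 44]; [-46, -41, -36, 23, 28]; [-31, -30, 14, 20, 26, 29]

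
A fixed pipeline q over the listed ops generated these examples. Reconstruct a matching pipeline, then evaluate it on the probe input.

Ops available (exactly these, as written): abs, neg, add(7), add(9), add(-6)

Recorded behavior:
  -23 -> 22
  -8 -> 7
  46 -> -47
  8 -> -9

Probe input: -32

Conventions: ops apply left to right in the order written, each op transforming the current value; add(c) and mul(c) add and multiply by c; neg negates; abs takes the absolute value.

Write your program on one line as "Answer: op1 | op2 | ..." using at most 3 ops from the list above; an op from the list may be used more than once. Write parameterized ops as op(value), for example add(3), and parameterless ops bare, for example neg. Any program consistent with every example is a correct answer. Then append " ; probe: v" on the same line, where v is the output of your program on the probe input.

add(7) | add(-6) | neg ; probe: 31

Check, running the answer program on each example:
  -23 -> -16 -> -22 -> 22
  -8 -> -1 -> -7 -> 7
  46 -> 53 -> 47 -> -47
  8 -> 15 -> 9 -> -9
  probe: -32 -> -25 -> -31 -> 31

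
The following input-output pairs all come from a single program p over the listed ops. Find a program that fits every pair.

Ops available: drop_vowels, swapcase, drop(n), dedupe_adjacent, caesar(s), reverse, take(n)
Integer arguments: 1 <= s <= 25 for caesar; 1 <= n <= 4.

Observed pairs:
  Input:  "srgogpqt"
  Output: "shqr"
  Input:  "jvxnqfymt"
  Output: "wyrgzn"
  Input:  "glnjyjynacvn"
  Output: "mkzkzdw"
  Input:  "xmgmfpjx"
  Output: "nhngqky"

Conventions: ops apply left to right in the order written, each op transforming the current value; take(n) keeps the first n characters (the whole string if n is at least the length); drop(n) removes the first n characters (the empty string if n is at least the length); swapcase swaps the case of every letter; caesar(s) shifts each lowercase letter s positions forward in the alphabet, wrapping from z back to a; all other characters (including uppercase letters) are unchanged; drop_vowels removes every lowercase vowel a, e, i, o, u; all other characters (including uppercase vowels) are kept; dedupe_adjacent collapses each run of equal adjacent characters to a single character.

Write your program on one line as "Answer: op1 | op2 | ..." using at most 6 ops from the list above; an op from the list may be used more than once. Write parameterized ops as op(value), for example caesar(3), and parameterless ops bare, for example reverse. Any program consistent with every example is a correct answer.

drop_vowels | dedupe_adjacent | caesar(1) | drop_vowels | drop(1)

Check, running the answer program on each example:
  "srgogpqt" -> "srggpqt" -> "srgpqt" -> "tshqru" -> "tshqr" -> "shqr"
  "jvxnqfymt" -> "jvxnqfymt" -> "jvxnqfymt" -> "kwyorgznu" -> "kwyrgzn" -> "wyrgzn"
  "glnjyjynacvn" -> "glnjyjyncvn" -> "glnjyjyncvn" -> "hmokzkzodwo" -> "hmkzkzdw" -> "mkzkzdw"
  "xmgmfpjx" -> "xmgmfpjx" -> "xmgmfpjx" -> "ynhngqky" -> "ynhngqky" -> "nhngqky"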